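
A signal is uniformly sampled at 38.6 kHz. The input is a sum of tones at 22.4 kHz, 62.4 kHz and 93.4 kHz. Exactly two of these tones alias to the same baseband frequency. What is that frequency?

fs/2 = 19.3 kHz.
22.4 kHz > fs/2 = 19.3 kHz, folds to fs − 22.4 kHz = 16.2 kHz.
62.4 kHz mod fs = 23.8 kHz.
23.8 kHz > fs/2 = 19.3 kHz, folds to fs − 23.8 kHz = 14.8 kHz.
93.4 kHz mod fs = 16.2 kHz.
16.2 kHz ≤ fs/2 = 19.3 kHz, appears at 16.2 kHz.
22.4 kHz and 93.4 kHz both map to 16.2 kHz.

16.2 kHz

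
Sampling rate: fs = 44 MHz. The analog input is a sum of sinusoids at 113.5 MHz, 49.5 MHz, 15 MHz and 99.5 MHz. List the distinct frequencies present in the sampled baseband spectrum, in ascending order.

fs/2 = 22 MHz.
113.5 MHz mod fs = 25.5 MHz.
25.5 MHz > fs/2 = 22 MHz, folds to fs − 25.5 MHz = 18.5 MHz.
49.5 MHz mod fs = 5.5 MHz.
5.5 MHz ≤ fs/2 = 22 MHz, appears at 5.5 MHz.
15 MHz ≤ fs/2 = 22 MHz, passes unchanged.
99.5 MHz mod fs = 11.5 MHz.
11.5 MHz ≤ fs/2 = 22 MHz, appears at 11.5 MHz.
Distinct values: {5.5 MHz, 11.5 MHz, 15 MHz, 18.5 MHz}.

5.5 MHz, 11.5 MHz, 15 MHz, 18.5 MHz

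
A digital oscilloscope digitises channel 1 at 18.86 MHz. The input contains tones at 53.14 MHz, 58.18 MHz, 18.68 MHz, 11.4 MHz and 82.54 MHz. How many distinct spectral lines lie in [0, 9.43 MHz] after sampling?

fs/2 = 9.43 MHz.
53.14 MHz mod fs = 15.42 MHz.
15.42 MHz > fs/2 = 9.43 MHz, folds to fs − 15.42 MHz = 3.44 MHz.
58.18 MHz mod fs = 1.6 MHz.
1.6 MHz ≤ fs/2 = 9.43 MHz, appears at 1.6 MHz.
18.68 MHz > fs/2 = 9.43 MHz, folds to fs − 18.68 MHz = 0.18 MHz.
11.4 MHz > fs/2 = 9.43 MHz, folds to fs − 11.4 MHz = 7.46 MHz.
82.54 MHz mod fs = 7.1 MHz.
7.1 MHz ≤ fs/2 = 9.43 MHz, appears at 7.1 MHz.
Distinct values: {0.18 MHz, 1.6 MHz, 3.44 MHz, 7.1 MHz, 7.46 MHz} → 5.

5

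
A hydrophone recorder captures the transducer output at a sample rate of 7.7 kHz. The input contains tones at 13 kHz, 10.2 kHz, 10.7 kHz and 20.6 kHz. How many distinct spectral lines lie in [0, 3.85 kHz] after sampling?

fs/2 = 3.85 kHz.
13 kHz mod fs = 5.3 kHz.
5.3 kHz > fs/2 = 3.85 kHz, folds to fs − 5.3 kHz = 2.4 kHz.
10.2 kHz mod fs = 2.5 kHz.
2.5 kHz ≤ fs/2 = 3.85 kHz, appears at 2.5 kHz.
10.7 kHz mod fs = 3 kHz.
3 kHz ≤ fs/2 = 3.85 kHz, appears at 3 kHz.
20.6 kHz mod fs = 5.2 kHz.
5.2 kHz > fs/2 = 3.85 kHz, folds to fs − 5.2 kHz = 2.5 kHz.
Distinct values: {2.4 kHz, 2.5 kHz, 3 kHz} → 3.

3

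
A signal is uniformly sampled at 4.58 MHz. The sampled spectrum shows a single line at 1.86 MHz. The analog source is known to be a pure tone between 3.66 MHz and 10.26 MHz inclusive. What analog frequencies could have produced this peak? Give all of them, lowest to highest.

Frequencies that alias to 1.86 MHz are k·fs ± 1.86 MHz for integer k ≥ 0.
k=0: 1.86 MHz.
k=1: 2.72 MHz, 6.44 MHz.
k=2: 7.3 MHz, 11.02 MHz.
k=3: 11.88 MHz, 15.6 MHz.
Within [3.66 MHz, 10.26 MHz]: 6.44 MHz, 7.3 MHz.

6.44 MHz, 7.3 MHz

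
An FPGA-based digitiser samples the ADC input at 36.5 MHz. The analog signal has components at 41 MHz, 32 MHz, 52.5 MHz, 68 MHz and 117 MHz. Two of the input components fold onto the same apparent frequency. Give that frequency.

4.5 MHz

fs/2 = 18.25 MHz.
41 MHz mod fs = 4.5 MHz.
4.5 MHz ≤ fs/2 = 18.25 MHz, appears at 4.5 MHz.
32 MHz > fs/2 = 18.25 MHz, folds to fs − 32 MHz = 4.5 MHz.
52.5 MHz mod fs = 16 MHz.
16 MHz ≤ fs/2 = 18.25 MHz, appears at 16 MHz.
68 MHz mod fs = 31.5 MHz.
31.5 MHz > fs/2 = 18.25 MHz, folds to fs − 31.5 MHz = 5 MHz.
117 MHz mod fs = 7.5 MHz.
7.5 MHz ≤ fs/2 = 18.25 MHz, appears at 7.5 MHz.
32 MHz and 41 MHz both map to 4.5 MHz.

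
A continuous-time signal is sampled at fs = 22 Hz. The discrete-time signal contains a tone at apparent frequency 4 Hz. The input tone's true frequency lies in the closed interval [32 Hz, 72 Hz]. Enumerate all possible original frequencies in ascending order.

40 Hz, 48 Hz, 62 Hz, 70 Hz

Frequencies that alias to 4 Hz are k·fs ± 4 Hz for integer k ≥ 0.
k=0: 4 Hz.
k=1: 18 Hz, 26 Hz.
k=2: 40 Hz, 48 Hz.
k=3: 62 Hz, 70 Hz.
k=4: 84 Hz, 92 Hz.
Within [32 Hz, 72 Hz]: 40 Hz, 48 Hz, 62 Hz, 70 Hz.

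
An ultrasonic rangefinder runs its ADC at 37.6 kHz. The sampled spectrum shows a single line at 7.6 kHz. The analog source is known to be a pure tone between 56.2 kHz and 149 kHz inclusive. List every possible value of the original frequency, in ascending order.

Frequencies that alias to 7.6 kHz are k·fs ± 7.6 kHz for integer k ≥ 0.
k=0: 7.6 kHz.
k=1: 30 kHz, 45.2 kHz.
k=2: 67.6 kHz, 82.8 kHz.
k=3: 105.2 kHz, 120.4 kHz.
k=4: 142.8 kHz, 158 kHz.
k=5: 180.4 kHz, 195.6 kHz.
Within [56.2 kHz, 149 kHz]: 67.6 kHz, 82.8 kHz, 105.2 kHz, 120.4 kHz, 142.8 kHz.

67.6 kHz, 82.8 kHz, 105.2 kHz, 120.4 kHz, 142.8 kHz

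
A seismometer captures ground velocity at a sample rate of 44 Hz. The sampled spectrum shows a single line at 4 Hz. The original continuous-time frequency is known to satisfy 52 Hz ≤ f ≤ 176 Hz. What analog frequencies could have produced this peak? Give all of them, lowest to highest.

Frequencies that alias to 4 Hz are k·fs ± 4 Hz for integer k ≥ 0.
k=0: 4 Hz.
k=1: 40 Hz, 48 Hz.
k=2: 84 Hz, 92 Hz.
k=3: 128 Hz, 136 Hz.
k=4: 172 Hz, 180 Hz.
k=5: 216 Hz, 224 Hz.
Within [52 Hz, 176 Hz]: 84 Hz, 92 Hz, 128 Hz, 136 Hz, 172 Hz.

84 Hz, 92 Hz, 128 Hz, 136 Hz, 172 Hz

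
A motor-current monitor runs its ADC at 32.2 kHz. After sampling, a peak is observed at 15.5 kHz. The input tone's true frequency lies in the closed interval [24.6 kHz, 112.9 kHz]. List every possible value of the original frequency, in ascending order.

Frequencies that alias to 15.5 kHz are k·fs ± 15.5 kHz for integer k ≥ 0.
k=0: 15.5 kHz.
k=1: 16.7 kHz, 47.7 kHz.
k=2: 48.9 kHz, 79.9 kHz.
k=3: 81.1 kHz, 112.1 kHz.
k=4: 113.3 kHz, 144.3 kHz.
Within [24.6 kHz, 112.9 kHz]: 47.7 kHz, 48.9 kHz, 79.9 kHz, 81.1 kHz, 112.1 kHz.

47.7 kHz, 48.9 kHz, 79.9 kHz, 81.1 kHz, 112.1 kHz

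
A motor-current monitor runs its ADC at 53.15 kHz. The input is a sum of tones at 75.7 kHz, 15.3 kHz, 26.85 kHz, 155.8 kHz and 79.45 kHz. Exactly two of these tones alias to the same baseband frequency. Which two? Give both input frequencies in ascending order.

26.85 kHz, 79.45 kHz

fs/2 = 26.575 kHz.
75.7 kHz mod fs = 22.55 kHz.
22.55 kHz ≤ fs/2 = 26.575 kHz, appears at 22.55 kHz.
15.3 kHz ≤ fs/2 = 26.575 kHz, passes unchanged.
26.85 kHz > fs/2 = 26.575 kHz, folds to fs − 26.85 kHz = 26.3 kHz.
155.8 kHz mod fs = 49.5 kHz.
49.5 kHz > fs/2 = 26.575 kHz, folds to fs − 49.5 kHz = 3.65 kHz.
79.45 kHz mod fs = 26.3 kHz.
26.3 kHz ≤ fs/2 = 26.575 kHz, appears at 26.3 kHz.
26.85 kHz and 79.45 kHz both map to 26.3 kHz.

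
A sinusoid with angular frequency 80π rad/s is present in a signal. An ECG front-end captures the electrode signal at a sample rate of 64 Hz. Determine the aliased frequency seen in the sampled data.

24 Hz

ω = 80π rad/s → f = ω/(2π) = 40 Hz.
40 Hz > fs/2 = 32 Hz, folds to fs − 40 Hz = 24 Hz.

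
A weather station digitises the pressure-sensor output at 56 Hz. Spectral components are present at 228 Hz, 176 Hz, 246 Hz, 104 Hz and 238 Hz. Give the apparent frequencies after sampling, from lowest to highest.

fs/2 = 28 Hz.
228 Hz mod fs = 4 Hz.
4 Hz ≤ fs/2 = 28 Hz, appears at 4 Hz.
176 Hz mod fs = 8 Hz.
8 Hz ≤ fs/2 = 28 Hz, appears at 8 Hz.
246 Hz mod fs = 22 Hz.
22 Hz ≤ fs/2 = 28 Hz, appears at 22 Hz.
104 Hz mod fs = 48 Hz.
48 Hz > fs/2 = 28 Hz, folds to fs − 48 Hz = 8 Hz.
238 Hz mod fs = 14 Hz.
14 Hz ≤ fs/2 = 28 Hz, appears at 14 Hz.
Distinct values: {4 Hz, 8 Hz, 14 Hz, 22 Hz}.

4 Hz, 8 Hz, 14 Hz, 22 Hz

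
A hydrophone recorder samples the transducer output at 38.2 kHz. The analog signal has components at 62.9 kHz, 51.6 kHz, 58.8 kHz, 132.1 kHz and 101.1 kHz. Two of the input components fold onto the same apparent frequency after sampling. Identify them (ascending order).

62.9 kHz, 101.1 kHz

fs/2 = 19.1 kHz.
62.9 kHz mod fs = 24.7 kHz.
24.7 kHz > fs/2 = 19.1 kHz, folds to fs − 24.7 kHz = 13.5 kHz.
51.6 kHz mod fs = 13.4 kHz.
13.4 kHz ≤ fs/2 = 19.1 kHz, appears at 13.4 kHz.
58.8 kHz mod fs = 20.6 kHz.
20.6 kHz > fs/2 = 19.1 kHz, folds to fs − 20.6 kHz = 17.6 kHz.
132.1 kHz mod fs = 17.5 kHz.
17.5 kHz ≤ fs/2 = 19.1 kHz, appears at 17.5 kHz.
101.1 kHz mod fs = 24.7 kHz.
24.7 kHz > fs/2 = 19.1 kHz, folds to fs − 24.7 kHz = 13.5 kHz.
62.9 kHz and 101.1 kHz both map to 13.5 kHz.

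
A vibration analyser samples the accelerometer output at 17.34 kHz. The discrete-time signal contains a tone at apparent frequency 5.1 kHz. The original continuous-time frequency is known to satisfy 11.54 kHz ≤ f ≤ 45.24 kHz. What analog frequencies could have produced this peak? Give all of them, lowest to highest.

12.24 kHz, 22.44 kHz, 29.58 kHz, 39.78 kHz

Frequencies that alias to 5.1 kHz are k·fs ± 5.1 kHz for integer k ≥ 0.
k=0: 5.1 kHz.
k=1: 12.24 kHz, 22.44 kHz.
k=2: 29.58 kHz, 39.78 kHz.
k=3: 46.92 kHz, 57.12 kHz.
Within [11.54 kHz, 45.24 kHz]: 12.24 kHz, 22.44 kHz, 29.58 kHz, 39.78 kHz.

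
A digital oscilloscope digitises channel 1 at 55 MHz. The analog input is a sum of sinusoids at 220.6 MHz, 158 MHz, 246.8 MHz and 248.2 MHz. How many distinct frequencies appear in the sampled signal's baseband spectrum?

fs/2 = 27.5 MHz.
220.6 MHz mod fs = 0.6 MHz.
0.6 MHz ≤ fs/2 = 27.5 MHz, appears at 0.6 MHz.
158 MHz mod fs = 48 MHz.
48 MHz > fs/2 = 27.5 MHz, folds to fs − 48 MHz = 7 MHz.
246.8 MHz mod fs = 26.8 MHz.
26.8 MHz ≤ fs/2 = 27.5 MHz, appears at 26.8 MHz.
248.2 MHz mod fs = 28.2 MHz.
28.2 MHz > fs/2 = 27.5 MHz, folds to fs − 28.2 MHz = 26.8 MHz.
Distinct values: {0.6 MHz, 7 MHz, 26.8 MHz} → 3.

3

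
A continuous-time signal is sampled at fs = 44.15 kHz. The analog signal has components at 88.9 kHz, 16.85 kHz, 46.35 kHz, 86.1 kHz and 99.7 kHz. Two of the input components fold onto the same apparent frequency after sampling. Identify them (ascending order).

46.35 kHz, 86.1 kHz

fs/2 = 22.075 kHz.
88.9 kHz mod fs = 0.6 kHz.
0.6 kHz ≤ fs/2 = 22.075 kHz, appears at 0.6 kHz.
16.85 kHz ≤ fs/2 = 22.075 kHz, passes unchanged.
46.35 kHz mod fs = 2.2 kHz.
2.2 kHz ≤ fs/2 = 22.075 kHz, appears at 2.2 kHz.
86.1 kHz mod fs = 41.95 kHz.
41.95 kHz > fs/2 = 22.075 kHz, folds to fs − 41.95 kHz = 2.2 kHz.
99.7 kHz mod fs = 11.4 kHz.
11.4 kHz ≤ fs/2 = 22.075 kHz, appears at 11.4 kHz.
46.35 kHz and 86.1 kHz both map to 2.2 kHz.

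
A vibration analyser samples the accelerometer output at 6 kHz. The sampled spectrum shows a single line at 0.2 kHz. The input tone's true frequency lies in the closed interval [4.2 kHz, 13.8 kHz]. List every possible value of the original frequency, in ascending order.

5.8 kHz, 6.2 kHz, 11.8 kHz, 12.2 kHz

Frequencies that alias to 0.2 kHz are k·fs ± 0.2 kHz for integer k ≥ 0.
k=0: 0.2 kHz.
k=1: 5.8 kHz, 6.2 kHz.
k=2: 11.8 kHz, 12.2 kHz.
k=3: 17.8 kHz, 18.2 kHz.
Within [4.2 kHz, 13.8 kHz]: 5.8 kHz, 6.2 kHz, 11.8 kHz, 12.2 kHz.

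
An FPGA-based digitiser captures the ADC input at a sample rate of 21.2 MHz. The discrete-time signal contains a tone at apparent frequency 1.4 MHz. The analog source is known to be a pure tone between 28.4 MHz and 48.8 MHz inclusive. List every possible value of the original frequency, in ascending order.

41 MHz, 43.8 MHz

Frequencies that alias to 1.4 MHz are k·fs ± 1.4 MHz for integer k ≥ 0.
k=0: 1.4 MHz.
k=1: 19.8 MHz, 22.6 MHz.
k=2: 41 MHz, 43.8 MHz.
k=3: 62.2 MHz, 65 MHz.
Within [28.4 MHz, 48.8 MHz]: 41 MHz, 43.8 MHz.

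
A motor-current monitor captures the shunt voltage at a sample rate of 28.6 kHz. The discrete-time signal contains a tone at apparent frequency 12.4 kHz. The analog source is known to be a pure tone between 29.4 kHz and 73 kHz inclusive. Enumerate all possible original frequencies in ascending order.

Frequencies that alias to 12.4 kHz are k·fs ± 12.4 kHz for integer k ≥ 0.
k=0: 12.4 kHz.
k=1: 16.2 kHz, 41 kHz.
k=2: 44.8 kHz, 69.6 kHz.
k=3: 73.4 kHz, 98.2 kHz.
Within [29.4 kHz, 73 kHz]: 41 kHz, 44.8 kHz, 69.6 kHz.

41 kHz, 44.8 kHz, 69.6 kHz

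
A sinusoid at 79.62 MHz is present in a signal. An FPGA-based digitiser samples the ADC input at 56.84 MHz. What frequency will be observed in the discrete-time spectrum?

22.78 MHz

79.62 MHz mod fs = 22.78 MHz.
22.78 MHz ≤ fs/2 = 28.42 MHz, appears at 22.78 MHz.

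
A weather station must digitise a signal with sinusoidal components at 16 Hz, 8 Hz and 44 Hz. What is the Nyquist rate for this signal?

Highest-frequency component: 44 Hz.
Nyquist rate = 2 × 44 Hz = 88 Hz.

88 Hz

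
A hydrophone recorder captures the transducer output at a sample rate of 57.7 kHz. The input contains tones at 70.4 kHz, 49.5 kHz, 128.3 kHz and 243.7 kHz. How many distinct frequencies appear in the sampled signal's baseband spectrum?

3

fs/2 = 28.85 kHz.
70.4 kHz mod fs = 12.7 kHz.
12.7 kHz ≤ fs/2 = 28.85 kHz, appears at 12.7 kHz.
49.5 kHz > fs/2 = 28.85 kHz, folds to fs − 49.5 kHz = 8.2 kHz.
128.3 kHz mod fs = 12.9 kHz.
12.9 kHz ≤ fs/2 = 28.85 kHz, appears at 12.9 kHz.
243.7 kHz mod fs = 12.9 kHz.
12.9 kHz ≤ fs/2 = 28.85 kHz, appears at 12.9 kHz.
Distinct values: {8.2 kHz, 12.7 kHz, 12.9 kHz} → 3.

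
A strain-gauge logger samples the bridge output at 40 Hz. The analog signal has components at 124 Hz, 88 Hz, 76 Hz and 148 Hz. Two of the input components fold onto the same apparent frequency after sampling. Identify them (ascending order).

fs/2 = 20 Hz.
124 Hz mod fs = 4 Hz.
4 Hz ≤ fs/2 = 20 Hz, appears at 4 Hz.
88 Hz mod fs = 8 Hz.
8 Hz ≤ fs/2 = 20 Hz, appears at 8 Hz.
76 Hz mod fs = 36 Hz.
36 Hz > fs/2 = 20 Hz, folds to fs − 36 Hz = 4 Hz.
148 Hz mod fs = 28 Hz.
28 Hz > fs/2 = 20 Hz, folds to fs − 28 Hz = 12 Hz.
76 Hz and 124 Hz both map to 4 Hz.

76 Hz, 124 Hz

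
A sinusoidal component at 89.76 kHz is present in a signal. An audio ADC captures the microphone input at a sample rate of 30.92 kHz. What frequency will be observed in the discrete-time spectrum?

89.76 kHz mod fs = 27.92 kHz.
27.92 kHz > fs/2 = 15.46 kHz, folds to fs − 27.92 kHz = 3 kHz.

3 kHz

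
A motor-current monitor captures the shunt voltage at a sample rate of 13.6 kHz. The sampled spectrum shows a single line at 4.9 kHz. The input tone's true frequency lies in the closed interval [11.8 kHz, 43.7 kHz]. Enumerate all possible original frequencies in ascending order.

Frequencies that alias to 4.9 kHz are k·fs ± 4.9 kHz for integer k ≥ 0.
k=0: 4.9 kHz.
k=1: 8.7 kHz, 18.5 kHz.
k=2: 22.3 kHz, 32.1 kHz.
k=3: 35.9 kHz, 45.7 kHz.
k=4: 49.5 kHz, 59.3 kHz.
Within [11.8 kHz, 43.7 kHz]: 18.5 kHz, 22.3 kHz, 32.1 kHz, 35.9 kHz.

18.5 kHz, 22.3 kHz, 32.1 kHz, 35.9 kHz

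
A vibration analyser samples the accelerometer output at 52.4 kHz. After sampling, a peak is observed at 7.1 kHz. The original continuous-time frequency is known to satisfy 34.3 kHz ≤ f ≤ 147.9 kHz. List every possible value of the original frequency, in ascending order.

Frequencies that alias to 7.1 kHz are k·fs ± 7.1 kHz for integer k ≥ 0.
k=0: 7.1 kHz.
k=1: 45.3 kHz, 59.5 kHz.
k=2: 97.7 kHz, 111.9 kHz.
k=3: 150.1 kHz, 164.3 kHz.
Within [34.3 kHz, 147.9 kHz]: 45.3 kHz, 59.5 kHz, 97.7 kHz, 111.9 kHz.

45.3 kHz, 59.5 kHz, 97.7 kHz, 111.9 kHz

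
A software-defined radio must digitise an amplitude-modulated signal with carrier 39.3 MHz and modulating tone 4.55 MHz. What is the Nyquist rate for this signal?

AM sidebands sit at fc ± fm = 34.75 MHz and 43.85 MHz.
Highest-frequency component: 43.85 MHz.
Nyquist rate = 2 × 43.85 MHz = 87.7 MHz.

87.7 MHz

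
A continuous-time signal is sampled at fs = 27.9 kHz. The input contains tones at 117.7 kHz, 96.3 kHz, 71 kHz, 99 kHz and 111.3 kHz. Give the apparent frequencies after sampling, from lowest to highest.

0.3 kHz, 6.1 kHz, 12.6 kHz, 12.7 kHz

fs/2 = 13.95 kHz.
117.7 kHz mod fs = 6.1 kHz.
6.1 kHz ≤ fs/2 = 13.95 kHz, appears at 6.1 kHz.
96.3 kHz mod fs = 12.6 kHz.
12.6 kHz ≤ fs/2 = 13.95 kHz, appears at 12.6 kHz.
71 kHz mod fs = 15.2 kHz.
15.2 kHz > fs/2 = 13.95 kHz, folds to fs − 15.2 kHz = 12.7 kHz.
99 kHz mod fs = 15.3 kHz.
15.3 kHz > fs/2 = 13.95 kHz, folds to fs − 15.3 kHz = 12.6 kHz.
111.3 kHz mod fs = 27.6 kHz.
27.6 kHz > fs/2 = 13.95 kHz, folds to fs − 27.6 kHz = 0.3 kHz.
Distinct values: {0.3 kHz, 6.1 kHz, 12.6 kHz, 12.7 kHz}.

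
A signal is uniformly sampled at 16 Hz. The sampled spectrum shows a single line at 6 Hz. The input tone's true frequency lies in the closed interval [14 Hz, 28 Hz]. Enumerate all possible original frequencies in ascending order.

22 Hz, 26 Hz

Frequencies that alias to 6 Hz are k·fs ± 6 Hz for integer k ≥ 0.
k=0: 6 Hz.
k=1: 10 Hz, 22 Hz.
k=2: 26 Hz, 38 Hz.
k=3: 42 Hz, 54 Hz.
Within [14 Hz, 28 Hz]: 22 Hz, 26 Hz.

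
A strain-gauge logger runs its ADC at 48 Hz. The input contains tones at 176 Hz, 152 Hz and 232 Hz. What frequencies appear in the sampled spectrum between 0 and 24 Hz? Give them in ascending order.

fs/2 = 24 Hz.
176 Hz mod fs = 32 Hz.
32 Hz > fs/2 = 24 Hz, folds to fs − 32 Hz = 16 Hz.
152 Hz mod fs = 8 Hz.
8 Hz ≤ fs/2 = 24 Hz, appears at 8 Hz.
232 Hz mod fs = 40 Hz.
40 Hz > fs/2 = 24 Hz, folds to fs − 40 Hz = 8 Hz.
Distinct values: {8 Hz, 16 Hz}.

8 Hz, 16 Hz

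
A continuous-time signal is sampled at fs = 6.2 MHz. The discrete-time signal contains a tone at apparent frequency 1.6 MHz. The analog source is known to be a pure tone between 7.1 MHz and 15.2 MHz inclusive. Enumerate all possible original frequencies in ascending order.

Frequencies that alias to 1.6 MHz are k·fs ± 1.6 MHz for integer k ≥ 0.
k=0: 1.6 MHz.
k=1: 4.6 MHz, 7.8 MHz.
k=2: 10.8 MHz, 14 MHz.
k=3: 17 MHz, 20.2 MHz.
Within [7.1 MHz, 15.2 MHz]: 7.8 MHz, 10.8 MHz, 14 MHz.

7.8 MHz, 10.8 MHz, 14 MHz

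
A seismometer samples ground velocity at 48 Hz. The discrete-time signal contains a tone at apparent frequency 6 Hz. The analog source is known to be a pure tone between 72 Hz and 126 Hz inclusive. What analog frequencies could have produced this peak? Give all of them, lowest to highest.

90 Hz, 102 Hz

Frequencies that alias to 6 Hz are k·fs ± 6 Hz for integer k ≥ 0.
k=0: 6 Hz.
k=1: 42 Hz, 54 Hz.
k=2: 90 Hz, 102 Hz.
k=3: 138 Hz, 150 Hz.
Within [72 Hz, 126 Hz]: 90 Hz, 102 Hz.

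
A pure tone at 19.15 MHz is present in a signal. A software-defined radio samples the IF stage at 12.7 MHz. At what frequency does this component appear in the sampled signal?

6.25 MHz

19.15 MHz mod fs = 6.45 MHz.
6.45 MHz > fs/2 = 6.35 MHz, folds to fs − 6.45 MHz = 6.25 MHz.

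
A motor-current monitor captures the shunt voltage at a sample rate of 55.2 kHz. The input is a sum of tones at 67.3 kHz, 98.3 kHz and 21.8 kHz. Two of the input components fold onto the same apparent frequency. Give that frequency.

12.1 kHz

fs/2 = 27.6 kHz.
67.3 kHz mod fs = 12.1 kHz.
12.1 kHz ≤ fs/2 = 27.6 kHz, appears at 12.1 kHz.
98.3 kHz mod fs = 43.1 kHz.
43.1 kHz > fs/2 = 27.6 kHz, folds to fs − 43.1 kHz = 12.1 kHz.
21.8 kHz ≤ fs/2 = 27.6 kHz, passes unchanged.
67.3 kHz and 98.3 kHz both map to 12.1 kHz.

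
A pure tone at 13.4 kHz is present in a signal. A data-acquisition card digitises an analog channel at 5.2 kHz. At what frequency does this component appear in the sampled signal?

2.2 kHz

13.4 kHz mod fs = 3 kHz.
3 kHz > fs/2 = 2.6 kHz, folds to fs − 3 kHz = 2.2 kHz.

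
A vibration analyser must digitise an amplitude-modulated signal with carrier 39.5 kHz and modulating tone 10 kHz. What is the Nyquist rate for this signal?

AM sidebands sit at fc ± fm = 29.5 kHz and 49.5 kHz.
Highest-frequency component: 49.5 kHz.
Nyquist rate = 2 × 49.5 kHz = 99 kHz.

99 kHz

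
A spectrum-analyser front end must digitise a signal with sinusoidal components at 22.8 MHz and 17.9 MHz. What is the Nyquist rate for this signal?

Highest-frequency component: 22.8 MHz.
Nyquist rate = 2 × 22.8 MHz = 45.6 MHz.

45.6 MHz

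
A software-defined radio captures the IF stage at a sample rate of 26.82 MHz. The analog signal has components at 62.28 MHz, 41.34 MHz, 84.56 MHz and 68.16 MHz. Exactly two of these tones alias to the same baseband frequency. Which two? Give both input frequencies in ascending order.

41.34 MHz, 68.16 MHz

fs/2 = 13.41 MHz.
62.28 MHz mod fs = 8.64 MHz.
8.64 MHz ≤ fs/2 = 13.41 MHz, appears at 8.64 MHz.
41.34 MHz mod fs = 14.52 MHz.
14.52 MHz > fs/2 = 13.41 MHz, folds to fs − 14.52 MHz = 12.3 MHz.
84.56 MHz mod fs = 4.1 MHz.
4.1 MHz ≤ fs/2 = 13.41 MHz, appears at 4.1 MHz.
68.16 MHz mod fs = 14.52 MHz.
14.52 MHz > fs/2 = 13.41 MHz, folds to fs − 14.52 MHz = 12.3 MHz.
41.34 MHz and 68.16 MHz both map to 12.3 MHz.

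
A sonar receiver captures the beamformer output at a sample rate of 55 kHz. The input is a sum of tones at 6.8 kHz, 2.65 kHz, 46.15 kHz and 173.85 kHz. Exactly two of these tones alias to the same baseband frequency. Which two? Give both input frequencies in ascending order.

fs/2 = 27.5 kHz.
6.8 kHz ≤ fs/2 = 27.5 kHz, passes unchanged.
2.65 kHz ≤ fs/2 = 27.5 kHz, passes unchanged.
46.15 kHz > fs/2 = 27.5 kHz, folds to fs − 46.15 kHz = 8.85 kHz.
173.85 kHz mod fs = 8.85 kHz.
8.85 kHz ≤ fs/2 = 27.5 kHz, appears at 8.85 kHz.
46.15 kHz and 173.85 kHz both map to 8.85 kHz.

46.15 kHz, 173.85 kHz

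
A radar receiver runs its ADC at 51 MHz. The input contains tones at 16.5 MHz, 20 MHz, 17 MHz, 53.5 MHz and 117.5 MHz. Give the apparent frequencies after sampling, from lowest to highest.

2.5 MHz, 15.5 MHz, 16.5 MHz, 17 MHz, 20 MHz

fs/2 = 25.5 MHz.
16.5 MHz ≤ fs/2 = 25.5 MHz, passes unchanged.
20 MHz ≤ fs/2 = 25.5 MHz, passes unchanged.
17 MHz ≤ fs/2 = 25.5 MHz, passes unchanged.
53.5 MHz mod fs = 2.5 MHz.
2.5 MHz ≤ fs/2 = 25.5 MHz, appears at 2.5 MHz.
117.5 MHz mod fs = 15.5 MHz.
15.5 MHz ≤ fs/2 = 25.5 MHz, appears at 15.5 MHz.
Distinct values: {2.5 MHz, 15.5 MHz, 16.5 MHz, 17 MHz, 20 MHz}.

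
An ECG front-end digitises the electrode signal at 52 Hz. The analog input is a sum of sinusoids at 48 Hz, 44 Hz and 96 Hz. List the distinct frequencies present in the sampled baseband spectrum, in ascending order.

4 Hz, 8 Hz

fs/2 = 26 Hz.
48 Hz > fs/2 = 26 Hz, folds to fs − 48 Hz = 4 Hz.
44 Hz > fs/2 = 26 Hz, folds to fs − 44 Hz = 8 Hz.
96 Hz mod fs = 44 Hz.
44 Hz > fs/2 = 26 Hz, folds to fs − 44 Hz = 8 Hz.
Distinct values: {4 Hz, 8 Hz}.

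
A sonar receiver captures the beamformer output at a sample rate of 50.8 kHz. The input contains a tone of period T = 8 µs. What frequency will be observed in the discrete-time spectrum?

T = 8 µs → f = 1/T = 125 kHz.
125 kHz mod fs = 23.4 kHz.
23.4 kHz ≤ fs/2 = 25.4 kHz, appears at 23.4 kHz.

23.4 kHz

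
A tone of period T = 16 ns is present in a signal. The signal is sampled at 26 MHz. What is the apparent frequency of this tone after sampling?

T = 16 ns → f = 1/T = 62.5 MHz.
62.5 MHz mod fs = 10.5 MHz.
10.5 MHz ≤ fs/2 = 13 MHz, appears at 10.5 MHz.

10.5 MHz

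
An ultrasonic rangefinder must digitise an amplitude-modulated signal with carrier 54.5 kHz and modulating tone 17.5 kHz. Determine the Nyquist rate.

144 kHz

AM sidebands sit at fc ± fm = 37 kHz and 72 kHz.
Highest-frequency component: 72 kHz.
Nyquist rate = 2 × 72 kHz = 144 kHz.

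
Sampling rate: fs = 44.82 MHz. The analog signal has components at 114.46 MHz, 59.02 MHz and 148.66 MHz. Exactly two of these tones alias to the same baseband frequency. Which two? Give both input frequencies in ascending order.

59.02 MHz, 148.66 MHz

fs/2 = 22.41 MHz.
114.46 MHz mod fs = 24.82 MHz.
24.82 MHz > fs/2 = 22.41 MHz, folds to fs − 24.82 MHz = 20 MHz.
59.02 MHz mod fs = 14.2 MHz.
14.2 MHz ≤ fs/2 = 22.41 MHz, appears at 14.2 MHz.
148.66 MHz mod fs = 14.2 MHz.
14.2 MHz ≤ fs/2 = 22.41 MHz, appears at 14.2 MHz.
59.02 MHz and 148.66 MHz both map to 14.2 MHz.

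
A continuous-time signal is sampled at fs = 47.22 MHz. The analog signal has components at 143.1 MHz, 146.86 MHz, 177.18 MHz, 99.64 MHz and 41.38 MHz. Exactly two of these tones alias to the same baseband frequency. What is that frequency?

fs/2 = 23.61 MHz.
143.1 MHz mod fs = 1.44 MHz.
1.44 MHz ≤ fs/2 = 23.61 MHz, appears at 1.44 MHz.
146.86 MHz mod fs = 5.2 MHz.
5.2 MHz ≤ fs/2 = 23.61 MHz, appears at 5.2 MHz.
177.18 MHz mod fs = 35.52 MHz.
35.52 MHz > fs/2 = 23.61 MHz, folds to fs − 35.52 MHz = 11.7 MHz.
99.64 MHz mod fs = 5.2 MHz.
5.2 MHz ≤ fs/2 = 23.61 MHz, appears at 5.2 MHz.
41.38 MHz > fs/2 = 23.61 MHz, folds to fs − 41.38 MHz = 5.84 MHz.
99.64 MHz and 146.86 MHz both map to 5.2 MHz.

5.2 MHz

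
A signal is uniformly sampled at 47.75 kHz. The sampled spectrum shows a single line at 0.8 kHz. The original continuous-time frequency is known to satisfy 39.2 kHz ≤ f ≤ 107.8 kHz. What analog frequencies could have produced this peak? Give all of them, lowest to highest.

46.95 kHz, 48.55 kHz, 94.7 kHz, 96.3 kHz

Frequencies that alias to 0.8 kHz are k·fs ± 0.8 kHz for integer k ≥ 0.
k=0: 0.8 kHz.
k=1: 46.95 kHz, 48.55 kHz.
k=2: 94.7 kHz, 96.3 kHz.
k=3: 142.45 kHz, 144.05 kHz.
Within [39.2 kHz, 107.8 kHz]: 46.95 kHz, 48.55 kHz, 94.7 kHz, 96.3 kHz.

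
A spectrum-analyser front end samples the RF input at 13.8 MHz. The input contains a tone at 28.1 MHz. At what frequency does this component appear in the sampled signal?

0.5 MHz

28.1 MHz mod fs = 0.5 MHz.
0.5 MHz ≤ fs/2 = 6.9 MHz, appears at 0.5 MHz.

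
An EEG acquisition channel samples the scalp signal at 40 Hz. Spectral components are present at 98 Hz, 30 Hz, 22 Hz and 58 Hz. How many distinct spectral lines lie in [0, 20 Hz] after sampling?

fs/2 = 20 Hz.
98 Hz mod fs = 18 Hz.
18 Hz ≤ fs/2 = 20 Hz, appears at 18 Hz.
30 Hz > fs/2 = 20 Hz, folds to fs − 30 Hz = 10 Hz.
22 Hz > fs/2 = 20 Hz, folds to fs − 22 Hz = 18 Hz.
58 Hz mod fs = 18 Hz.
18 Hz ≤ fs/2 = 20 Hz, appears at 18 Hz.
Distinct values: {10 Hz, 18 Hz} → 2.

2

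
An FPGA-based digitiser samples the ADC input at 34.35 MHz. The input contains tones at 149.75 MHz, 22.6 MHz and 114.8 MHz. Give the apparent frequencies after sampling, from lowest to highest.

11.75 MHz, 12.35 MHz

fs/2 = 17.175 MHz.
149.75 MHz mod fs = 12.35 MHz.
12.35 MHz ≤ fs/2 = 17.175 MHz, appears at 12.35 MHz.
22.6 MHz > fs/2 = 17.175 MHz, folds to fs − 22.6 MHz = 11.75 MHz.
114.8 MHz mod fs = 11.75 MHz.
11.75 MHz ≤ fs/2 = 17.175 MHz, appears at 11.75 MHz.
Distinct values: {11.75 MHz, 12.35 MHz}.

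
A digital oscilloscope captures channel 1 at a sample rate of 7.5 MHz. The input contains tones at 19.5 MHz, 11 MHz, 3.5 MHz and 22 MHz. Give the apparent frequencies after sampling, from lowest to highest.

0.5 MHz, 3 MHz, 3.5 MHz

fs/2 = 3.75 MHz.
19.5 MHz mod fs = 4.5 MHz.
4.5 MHz > fs/2 = 3.75 MHz, folds to fs − 4.5 MHz = 3 MHz.
11 MHz mod fs = 3.5 MHz.
3.5 MHz ≤ fs/2 = 3.75 MHz, appears at 3.5 MHz.
3.5 MHz ≤ fs/2 = 3.75 MHz, passes unchanged.
22 MHz mod fs = 7 MHz.
7 MHz > fs/2 = 3.75 MHz, folds to fs − 7 MHz = 0.5 MHz.
Distinct values: {0.5 MHz, 3 MHz, 3.5 MHz}.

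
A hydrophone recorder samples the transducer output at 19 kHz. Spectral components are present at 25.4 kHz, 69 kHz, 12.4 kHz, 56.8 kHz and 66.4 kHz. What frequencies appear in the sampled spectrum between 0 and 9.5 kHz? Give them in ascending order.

fs/2 = 9.5 kHz.
25.4 kHz mod fs = 6.4 kHz.
6.4 kHz ≤ fs/2 = 9.5 kHz, appears at 6.4 kHz.
69 kHz mod fs = 12 kHz.
12 kHz > fs/2 = 9.5 kHz, folds to fs − 12 kHz = 7 kHz.
12.4 kHz > fs/2 = 9.5 kHz, folds to fs − 12.4 kHz = 6.6 kHz.
56.8 kHz mod fs = 18.8 kHz.
18.8 kHz > fs/2 = 9.5 kHz, folds to fs − 18.8 kHz = 0.2 kHz.
66.4 kHz mod fs = 9.4 kHz.
9.4 kHz ≤ fs/2 = 9.5 kHz, appears at 9.4 kHz.
Distinct values: {0.2 kHz, 6.4 kHz, 6.6 kHz, 7 kHz, 9.4 kHz}.

0.2 kHz, 6.4 kHz, 6.6 kHz, 7 kHz, 9.4 kHz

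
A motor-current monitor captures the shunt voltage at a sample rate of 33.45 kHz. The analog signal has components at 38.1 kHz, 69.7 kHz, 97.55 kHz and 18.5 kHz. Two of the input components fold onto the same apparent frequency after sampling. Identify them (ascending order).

fs/2 = 16.725 kHz.
38.1 kHz mod fs = 4.65 kHz.
4.65 kHz ≤ fs/2 = 16.725 kHz, appears at 4.65 kHz.
69.7 kHz mod fs = 2.8 kHz.
2.8 kHz ≤ fs/2 = 16.725 kHz, appears at 2.8 kHz.
97.55 kHz mod fs = 30.65 kHz.
30.65 kHz > fs/2 = 16.725 kHz, folds to fs − 30.65 kHz = 2.8 kHz.
18.5 kHz > fs/2 = 16.725 kHz, folds to fs − 18.5 kHz = 14.95 kHz.
69.7 kHz and 97.55 kHz both map to 2.8 kHz.

69.7 kHz, 97.55 kHz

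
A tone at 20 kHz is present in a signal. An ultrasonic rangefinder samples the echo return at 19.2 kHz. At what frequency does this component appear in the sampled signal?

0.8 kHz

20 kHz mod fs = 0.8 kHz.
0.8 kHz ≤ fs/2 = 9.6 kHz, appears at 0.8 kHz.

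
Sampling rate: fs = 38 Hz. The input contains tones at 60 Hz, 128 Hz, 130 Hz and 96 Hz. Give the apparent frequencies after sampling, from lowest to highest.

fs/2 = 19 Hz.
60 Hz mod fs = 22 Hz.
22 Hz > fs/2 = 19 Hz, folds to fs − 22 Hz = 16 Hz.
128 Hz mod fs = 14 Hz.
14 Hz ≤ fs/2 = 19 Hz, appears at 14 Hz.
130 Hz mod fs = 16 Hz.
16 Hz ≤ fs/2 = 19 Hz, appears at 16 Hz.
96 Hz mod fs = 20 Hz.
20 Hz > fs/2 = 19 Hz, folds to fs − 20 Hz = 18 Hz.
Distinct values: {14 Hz, 16 Hz, 18 Hz}.

14 Hz, 16 Hz, 18 Hz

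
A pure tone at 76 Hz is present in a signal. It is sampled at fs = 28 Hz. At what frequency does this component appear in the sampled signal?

76 Hz mod fs = 20 Hz.
20 Hz > fs/2 = 14 Hz, folds to fs − 20 Hz = 8 Hz.

8 Hz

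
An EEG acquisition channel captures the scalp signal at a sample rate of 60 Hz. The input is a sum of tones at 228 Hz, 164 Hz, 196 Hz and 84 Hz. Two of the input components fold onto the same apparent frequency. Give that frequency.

fs/2 = 30 Hz.
228 Hz mod fs = 48 Hz.
48 Hz > fs/2 = 30 Hz, folds to fs − 48 Hz = 12 Hz.
164 Hz mod fs = 44 Hz.
44 Hz > fs/2 = 30 Hz, folds to fs − 44 Hz = 16 Hz.
196 Hz mod fs = 16 Hz.
16 Hz ≤ fs/2 = 30 Hz, appears at 16 Hz.
84 Hz mod fs = 24 Hz.
24 Hz ≤ fs/2 = 30 Hz, appears at 24 Hz.
164 Hz and 196 Hz both map to 16 Hz.

16 Hz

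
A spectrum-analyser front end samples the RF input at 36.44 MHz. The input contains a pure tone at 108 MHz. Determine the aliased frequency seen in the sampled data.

1.32 MHz

108 MHz mod fs = 35.12 MHz.
35.12 MHz > fs/2 = 18.22 MHz, folds to fs − 35.12 MHz = 1.32 MHz.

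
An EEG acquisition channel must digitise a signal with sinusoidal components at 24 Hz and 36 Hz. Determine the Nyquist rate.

72 Hz

Highest-frequency component: 36 Hz.
Nyquist rate = 2 × 36 Hz = 72 Hz.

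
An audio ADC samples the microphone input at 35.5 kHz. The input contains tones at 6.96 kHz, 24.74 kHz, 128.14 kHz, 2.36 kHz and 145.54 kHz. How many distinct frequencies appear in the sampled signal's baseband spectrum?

fs/2 = 17.75 kHz.
6.96 kHz ≤ fs/2 = 17.75 kHz, passes unchanged.
24.74 kHz > fs/2 = 17.75 kHz, folds to fs − 24.74 kHz = 10.76 kHz.
128.14 kHz mod fs = 21.64 kHz.
21.64 kHz > fs/2 = 17.75 kHz, folds to fs − 21.64 kHz = 13.86 kHz.
2.36 kHz ≤ fs/2 = 17.75 kHz, passes unchanged.
145.54 kHz mod fs = 3.54 kHz.
3.54 kHz ≤ fs/2 = 17.75 kHz, appears at 3.54 kHz.
Distinct values: {2.36 kHz, 3.54 kHz, 6.96 kHz, 10.76 kHz, 13.86 kHz} → 5.

5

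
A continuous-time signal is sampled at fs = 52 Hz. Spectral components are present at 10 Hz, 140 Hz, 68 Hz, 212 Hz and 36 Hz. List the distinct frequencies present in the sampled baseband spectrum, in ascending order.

fs/2 = 26 Hz.
10 Hz ≤ fs/2 = 26 Hz, passes unchanged.
140 Hz mod fs = 36 Hz.
36 Hz > fs/2 = 26 Hz, folds to fs − 36 Hz = 16 Hz.
68 Hz mod fs = 16 Hz.
16 Hz ≤ fs/2 = 26 Hz, appears at 16 Hz.
212 Hz mod fs = 4 Hz.
4 Hz ≤ fs/2 = 26 Hz, appears at 4 Hz.
36 Hz > fs/2 = 26 Hz, folds to fs − 36 Hz = 16 Hz.
Distinct values: {4 Hz, 10 Hz, 16 Hz}.

4 Hz, 10 Hz, 16 Hz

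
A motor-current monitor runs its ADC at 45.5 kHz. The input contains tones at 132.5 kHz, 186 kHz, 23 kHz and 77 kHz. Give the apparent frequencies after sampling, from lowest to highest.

fs/2 = 22.75 kHz.
132.5 kHz mod fs = 41.5 kHz.
41.5 kHz > fs/2 = 22.75 kHz, folds to fs − 41.5 kHz = 4 kHz.
186 kHz mod fs = 4 kHz.
4 kHz ≤ fs/2 = 22.75 kHz, appears at 4 kHz.
23 kHz > fs/2 = 22.75 kHz, folds to fs − 23 kHz = 22.5 kHz.
77 kHz mod fs = 31.5 kHz.
31.5 kHz > fs/2 = 22.75 kHz, folds to fs − 31.5 kHz = 14 kHz.
Distinct values: {4 kHz, 14 kHz, 22.5 kHz}.

4 kHz, 14 kHz, 22.5 kHz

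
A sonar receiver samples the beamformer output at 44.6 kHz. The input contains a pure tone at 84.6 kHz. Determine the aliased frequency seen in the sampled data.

4.6 kHz

84.6 kHz mod fs = 40 kHz.
40 kHz > fs/2 = 22.3 kHz, folds to fs − 40 kHz = 4.6 kHz.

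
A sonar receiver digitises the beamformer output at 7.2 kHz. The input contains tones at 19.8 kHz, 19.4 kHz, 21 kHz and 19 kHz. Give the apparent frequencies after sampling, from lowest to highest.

0.6 kHz, 1.8 kHz, 2.2 kHz, 2.6 kHz

fs/2 = 3.6 kHz.
19.8 kHz mod fs = 5.4 kHz.
5.4 kHz > fs/2 = 3.6 kHz, folds to fs − 5.4 kHz = 1.8 kHz.
19.4 kHz mod fs = 5 kHz.
5 kHz > fs/2 = 3.6 kHz, folds to fs − 5 kHz = 2.2 kHz.
21 kHz mod fs = 6.6 kHz.
6.6 kHz > fs/2 = 3.6 kHz, folds to fs − 6.6 kHz = 0.6 kHz.
19 kHz mod fs = 4.6 kHz.
4.6 kHz > fs/2 = 3.6 kHz, folds to fs − 4.6 kHz = 2.6 kHz.
Distinct values: {0.6 kHz, 1.8 kHz, 2.2 kHz, 2.6 kHz}.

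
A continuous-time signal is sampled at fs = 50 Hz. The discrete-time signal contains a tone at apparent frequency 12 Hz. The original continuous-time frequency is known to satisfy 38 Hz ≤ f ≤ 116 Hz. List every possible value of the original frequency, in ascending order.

38 Hz, 62 Hz, 88 Hz, 112 Hz

Frequencies that alias to 12 Hz are k·fs ± 12 Hz for integer k ≥ 0.
k=0: 12 Hz.
k=1: 38 Hz, 62 Hz.
k=2: 88 Hz, 112 Hz.
k=3: 138 Hz, 162 Hz.
Within [38 Hz, 116 Hz]: 38 Hz, 62 Hz, 88 Hz, 112 Hz.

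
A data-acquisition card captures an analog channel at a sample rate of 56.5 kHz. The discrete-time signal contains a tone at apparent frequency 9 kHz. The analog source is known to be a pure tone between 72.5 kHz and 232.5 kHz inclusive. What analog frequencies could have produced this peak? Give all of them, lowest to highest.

104 kHz, 122 kHz, 160.5 kHz, 178.5 kHz, 217 kHz

Frequencies that alias to 9 kHz are k·fs ± 9 kHz for integer k ≥ 0.
k=0: 9 kHz.
k=1: 47.5 kHz, 65.5 kHz.
k=2: 104 kHz, 122 kHz.
k=3: 160.5 kHz, 178.5 kHz.
k=4: 217 kHz, 235 kHz.
k=5: 273.5 kHz, 291.5 kHz.
Within [72.5 kHz, 232.5 kHz]: 104 kHz, 122 kHz, 160.5 kHz, 178.5 kHz, 217 kHz.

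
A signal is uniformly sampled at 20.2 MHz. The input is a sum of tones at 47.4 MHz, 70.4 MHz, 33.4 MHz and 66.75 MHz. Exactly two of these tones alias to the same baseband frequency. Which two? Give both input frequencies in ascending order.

33.4 MHz, 47.4 MHz

fs/2 = 10.1 MHz.
47.4 MHz mod fs = 7 MHz.
7 MHz ≤ fs/2 = 10.1 MHz, appears at 7 MHz.
70.4 MHz mod fs = 9.8 MHz.
9.8 MHz ≤ fs/2 = 10.1 MHz, appears at 9.8 MHz.
33.4 MHz mod fs = 13.2 MHz.
13.2 MHz > fs/2 = 10.1 MHz, folds to fs − 13.2 MHz = 7 MHz.
66.75 MHz mod fs = 6.15 MHz.
6.15 MHz ≤ fs/2 = 10.1 MHz, appears at 6.15 MHz.
33.4 MHz and 47.4 MHz both map to 7 MHz.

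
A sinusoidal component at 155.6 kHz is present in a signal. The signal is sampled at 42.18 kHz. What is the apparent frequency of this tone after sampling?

155.6 kHz mod fs = 29.06 kHz.
29.06 kHz > fs/2 = 21.09 kHz, folds to fs − 29.06 kHz = 13.12 kHz.

13.12 kHz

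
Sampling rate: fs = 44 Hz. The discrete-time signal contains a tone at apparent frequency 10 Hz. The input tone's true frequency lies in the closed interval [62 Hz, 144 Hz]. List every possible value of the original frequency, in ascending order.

78 Hz, 98 Hz, 122 Hz, 142 Hz

Frequencies that alias to 10 Hz are k·fs ± 10 Hz for integer k ≥ 0.
k=0: 10 Hz.
k=1: 34 Hz, 54 Hz.
k=2: 78 Hz, 98 Hz.
k=3: 122 Hz, 142 Hz.
k=4: 166 Hz, 186 Hz.
Within [62 Hz, 144 Hz]: 78 Hz, 98 Hz, 122 Hz, 142 Hz.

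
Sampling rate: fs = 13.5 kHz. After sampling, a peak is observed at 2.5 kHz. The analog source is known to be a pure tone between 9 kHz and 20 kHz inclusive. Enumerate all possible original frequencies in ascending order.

11 kHz, 16 kHz

Frequencies that alias to 2.5 kHz are k·fs ± 2.5 kHz for integer k ≥ 0.
k=0: 2.5 kHz.
k=1: 11 kHz, 16 kHz.
k=2: 24.5 kHz, 29.5 kHz.
Within [9 kHz, 20 kHz]: 11 kHz, 16 kHz.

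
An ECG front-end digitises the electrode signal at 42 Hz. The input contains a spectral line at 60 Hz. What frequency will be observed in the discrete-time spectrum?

60 Hz mod fs = 18 Hz.
18 Hz ≤ fs/2 = 21 Hz, appears at 18 Hz.

18 Hz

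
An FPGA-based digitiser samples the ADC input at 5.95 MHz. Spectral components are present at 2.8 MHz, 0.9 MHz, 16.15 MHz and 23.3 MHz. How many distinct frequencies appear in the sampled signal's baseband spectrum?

fs/2 = 2.975 MHz.
2.8 MHz ≤ fs/2 = 2.975 MHz, passes unchanged.
0.9 MHz ≤ fs/2 = 2.975 MHz, passes unchanged.
16.15 MHz mod fs = 4.25 MHz.
4.25 MHz > fs/2 = 2.975 MHz, folds to fs − 4.25 MHz = 1.7 MHz.
23.3 MHz mod fs = 5.45 MHz.
5.45 MHz > fs/2 = 2.975 MHz, folds to fs − 5.45 MHz = 0.5 MHz.
Distinct values: {0.5 MHz, 0.9 MHz, 1.7 MHz, 2.8 MHz} → 4.

4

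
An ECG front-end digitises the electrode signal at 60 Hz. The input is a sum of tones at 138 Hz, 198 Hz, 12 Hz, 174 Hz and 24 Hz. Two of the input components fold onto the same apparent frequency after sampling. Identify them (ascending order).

fs/2 = 30 Hz.
138 Hz mod fs = 18 Hz.
18 Hz ≤ fs/2 = 30 Hz, appears at 18 Hz.
198 Hz mod fs = 18 Hz.
18 Hz ≤ fs/2 = 30 Hz, appears at 18 Hz.
12 Hz ≤ fs/2 = 30 Hz, passes unchanged.
174 Hz mod fs = 54 Hz.
54 Hz > fs/2 = 30 Hz, folds to fs − 54 Hz = 6 Hz.
24 Hz ≤ fs/2 = 30 Hz, passes unchanged.
138 Hz and 198 Hz both map to 18 Hz.

138 Hz, 198 Hz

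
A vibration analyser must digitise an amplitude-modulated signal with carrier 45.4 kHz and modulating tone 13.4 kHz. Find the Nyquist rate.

117.6 kHz

AM sidebands sit at fc ± fm = 32 kHz and 58.8 kHz.
Highest-frequency component: 58.8 kHz.
Nyquist rate = 2 × 58.8 kHz = 117.6 kHz.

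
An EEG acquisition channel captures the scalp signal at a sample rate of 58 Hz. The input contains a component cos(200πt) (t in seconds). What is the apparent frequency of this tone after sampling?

16 Hz

ω = 200π rad/s → f = ω/(2π) = 100 Hz.
100 Hz mod fs = 42 Hz.
42 Hz > fs/2 = 29 Hz, folds to fs − 42 Hz = 16 Hz.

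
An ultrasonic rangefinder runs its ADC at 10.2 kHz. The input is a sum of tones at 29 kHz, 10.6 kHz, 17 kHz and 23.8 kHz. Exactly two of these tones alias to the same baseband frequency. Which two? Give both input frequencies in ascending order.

17 kHz, 23.8 kHz

fs/2 = 5.1 kHz.
29 kHz mod fs = 8.6 kHz.
8.6 kHz > fs/2 = 5.1 kHz, folds to fs − 8.6 kHz = 1.6 kHz.
10.6 kHz mod fs = 0.4 kHz.
0.4 kHz ≤ fs/2 = 5.1 kHz, appears at 0.4 kHz.
17 kHz mod fs = 6.8 kHz.
6.8 kHz > fs/2 = 5.1 kHz, folds to fs − 6.8 kHz = 3.4 kHz.
23.8 kHz mod fs = 3.4 kHz.
3.4 kHz ≤ fs/2 = 5.1 kHz, appears at 3.4 kHz.
17 kHz and 23.8 kHz both map to 3.4 kHz.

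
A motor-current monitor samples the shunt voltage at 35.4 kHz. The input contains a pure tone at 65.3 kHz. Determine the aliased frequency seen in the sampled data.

5.5 kHz

65.3 kHz mod fs = 29.9 kHz.
29.9 kHz > fs/2 = 17.7 kHz, folds to fs − 29.9 kHz = 5.5 kHz.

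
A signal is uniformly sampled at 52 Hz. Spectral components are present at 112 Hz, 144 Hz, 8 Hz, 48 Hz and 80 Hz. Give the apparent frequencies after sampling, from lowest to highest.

4 Hz, 8 Hz, 12 Hz, 24 Hz

fs/2 = 26 Hz.
112 Hz mod fs = 8 Hz.
8 Hz ≤ fs/2 = 26 Hz, appears at 8 Hz.
144 Hz mod fs = 40 Hz.
40 Hz > fs/2 = 26 Hz, folds to fs − 40 Hz = 12 Hz.
8 Hz ≤ fs/2 = 26 Hz, passes unchanged.
48 Hz > fs/2 = 26 Hz, folds to fs − 48 Hz = 4 Hz.
80 Hz mod fs = 28 Hz.
28 Hz > fs/2 = 26 Hz, folds to fs − 28 Hz = 24 Hz.
Distinct values: {4 Hz, 8 Hz, 12 Hz, 24 Hz}.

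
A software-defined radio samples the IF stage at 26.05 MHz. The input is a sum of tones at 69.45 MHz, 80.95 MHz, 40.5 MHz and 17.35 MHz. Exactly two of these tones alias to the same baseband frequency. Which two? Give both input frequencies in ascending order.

17.35 MHz, 69.45 MHz

fs/2 = 13.025 MHz.
69.45 MHz mod fs = 17.35 MHz.
17.35 MHz > fs/2 = 13.025 MHz, folds to fs − 17.35 MHz = 8.7 MHz.
80.95 MHz mod fs = 2.8 MHz.
2.8 MHz ≤ fs/2 = 13.025 MHz, appears at 2.8 MHz.
40.5 MHz mod fs = 14.45 MHz.
14.45 MHz > fs/2 = 13.025 MHz, folds to fs − 14.45 MHz = 11.6 MHz.
17.35 MHz > fs/2 = 13.025 MHz, folds to fs − 17.35 MHz = 8.7 MHz.
17.35 MHz and 69.45 MHz both map to 8.7 MHz.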